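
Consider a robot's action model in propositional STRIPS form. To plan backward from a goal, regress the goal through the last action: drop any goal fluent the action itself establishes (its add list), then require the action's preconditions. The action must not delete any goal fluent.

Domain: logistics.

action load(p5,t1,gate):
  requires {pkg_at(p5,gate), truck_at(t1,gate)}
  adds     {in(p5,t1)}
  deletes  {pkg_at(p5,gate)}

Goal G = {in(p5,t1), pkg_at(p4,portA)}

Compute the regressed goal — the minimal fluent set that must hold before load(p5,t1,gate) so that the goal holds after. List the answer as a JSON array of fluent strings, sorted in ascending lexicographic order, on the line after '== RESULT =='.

Regress:
  G ∩ del = {}  (empty — regression defined)
  G \ add = {in(p5,t1), pkg_at(p4,portA)} \ {in(p5,t1)} = {pkg_at(p4,portA)}
  ∪ pre   = {pkg_at(p4,portA)} ∪ {pkg_at(p5,gate), truck_at(t1,gate)}
          = {pkg_at(p4,portA), pkg_at(p5,gate), truck_at(t1,gate)}

== RESULT ==
["pkg_at(p4,portA)", "pkg_at(p5,gate)", "truck_at(t1,gate)"]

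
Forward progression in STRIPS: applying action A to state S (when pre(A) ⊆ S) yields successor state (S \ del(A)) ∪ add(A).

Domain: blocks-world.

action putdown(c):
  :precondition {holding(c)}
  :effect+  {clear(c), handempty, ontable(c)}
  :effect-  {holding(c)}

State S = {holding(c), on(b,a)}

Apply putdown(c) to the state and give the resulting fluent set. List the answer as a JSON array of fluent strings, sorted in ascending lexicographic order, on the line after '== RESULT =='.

Progress:
  pre ⊆ S: {holding(c)} ⊆ S  — applicable
  S \ del = {on(b,a)}
  ∪ add   = {clear(c), handempty, on(b,a), ontable(c)}

== RESULT ==
["clear(c)", "handempty", "on(b,a)", "ontable(c)"]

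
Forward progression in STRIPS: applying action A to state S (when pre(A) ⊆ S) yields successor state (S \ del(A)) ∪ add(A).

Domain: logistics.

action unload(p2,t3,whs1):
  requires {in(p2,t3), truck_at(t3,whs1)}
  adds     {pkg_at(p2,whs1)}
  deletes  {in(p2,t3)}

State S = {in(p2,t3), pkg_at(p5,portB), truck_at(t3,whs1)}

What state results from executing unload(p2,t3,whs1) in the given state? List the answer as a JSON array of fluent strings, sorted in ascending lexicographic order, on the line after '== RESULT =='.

Progress:
  pre ⊆ S: {in(p2,t3), truck_at(t3,whs1)} ⊆ S  — applicable
  S \ del = {pkg_at(p5,portB), truck_at(t3,whs1)}
  ∪ add   = {pkg_at(p2,whs1), pkg_at(p5,portB), truck_at(t3,whs1)}

== RESULT ==
["pkg_at(p2,whs1)", "pkg_at(p5,portB)", "truck_at(t3,whs1)"]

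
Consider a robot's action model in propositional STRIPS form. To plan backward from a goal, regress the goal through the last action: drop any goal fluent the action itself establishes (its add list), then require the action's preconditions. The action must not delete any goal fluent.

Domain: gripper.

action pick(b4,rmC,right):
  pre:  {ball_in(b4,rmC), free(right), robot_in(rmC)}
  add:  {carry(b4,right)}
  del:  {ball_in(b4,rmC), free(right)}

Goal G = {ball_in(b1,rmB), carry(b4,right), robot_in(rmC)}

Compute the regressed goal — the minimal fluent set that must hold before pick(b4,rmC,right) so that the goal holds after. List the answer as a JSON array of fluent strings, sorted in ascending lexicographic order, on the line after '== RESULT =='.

Compute (G \ add) ∪ pre:
  G ∩ del = {}  (empty — regression defined)
  G \ add = {ball_in(b1,rmB), carry(b4,right), robot_in(rmC)} \ {carry(b4,right)} = {ball_in(b1,rmB), robot_in(rmC)}
  ∪ pre   = {ball_in(b1,rmB), robot_in(rmC)} ∪ {ball_in(b4,rmC), free(right), robot_in(rmC)}
          = {ball_in(b1,rmB), ball_in(b4,rmC), free(right), robot_in(rmC)}

== RESULT ==
["ball_in(b1,rmB)", "ball_in(b4,rmC)", "free(right)", "robot_in(rmC)"]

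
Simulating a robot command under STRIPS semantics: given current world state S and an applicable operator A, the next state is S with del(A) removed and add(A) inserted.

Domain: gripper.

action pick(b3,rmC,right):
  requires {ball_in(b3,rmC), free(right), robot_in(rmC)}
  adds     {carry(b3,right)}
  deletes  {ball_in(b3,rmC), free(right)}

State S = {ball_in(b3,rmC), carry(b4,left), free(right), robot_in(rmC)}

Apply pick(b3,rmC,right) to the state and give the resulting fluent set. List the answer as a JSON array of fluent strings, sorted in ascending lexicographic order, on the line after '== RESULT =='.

Progress:
  pre ⊆ S: {ball_in(b3,rmC), free(right), robot_in(rmC)} ⊆ S  — applicable
  S \ del = {carry(b4,left), robot_in(rmC)}
  ∪ add   = {carry(b3,right), carry(b4,left), robot_in(rmC)}

== RESULT ==
["carry(b3,right)", "carry(b4,left)", "robot_in(rmC)"]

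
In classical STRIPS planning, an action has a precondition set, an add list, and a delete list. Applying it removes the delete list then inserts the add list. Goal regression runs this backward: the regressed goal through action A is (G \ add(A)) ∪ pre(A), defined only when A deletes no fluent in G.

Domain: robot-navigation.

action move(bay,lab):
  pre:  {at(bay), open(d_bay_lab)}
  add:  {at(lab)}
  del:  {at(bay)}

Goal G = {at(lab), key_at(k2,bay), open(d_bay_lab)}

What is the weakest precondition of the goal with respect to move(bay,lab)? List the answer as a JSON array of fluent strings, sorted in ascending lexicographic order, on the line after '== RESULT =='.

Regress:
  G ∩ del = {}  (empty — regression defined)
  G \ add = {at(lab), key_at(k2,bay), open(d_bay_lab)} \ {at(lab)} = {key_at(k2,bay), open(d_bay_lab)}
  ∪ pre   = {key_at(k2,bay), open(d_bay_lab)} ∪ {at(bay), open(d_bay_lab)}
          = {at(bay), key_at(k2,bay), open(d_bay_lab)}

== RESULT ==
["at(bay)", "key_at(k2,bay)", "open(d_bay_lab)"]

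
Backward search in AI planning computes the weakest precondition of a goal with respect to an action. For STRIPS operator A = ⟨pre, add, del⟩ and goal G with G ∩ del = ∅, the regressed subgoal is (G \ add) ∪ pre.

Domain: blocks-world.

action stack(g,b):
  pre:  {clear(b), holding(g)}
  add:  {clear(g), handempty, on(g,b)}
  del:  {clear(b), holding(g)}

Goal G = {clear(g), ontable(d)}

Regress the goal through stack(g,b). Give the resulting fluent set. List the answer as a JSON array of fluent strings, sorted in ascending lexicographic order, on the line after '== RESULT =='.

Regress:
  G ∩ del = {}  (empty — regression defined)
  G \ add = {clear(g), ontable(d)} \ {clear(g), handempty, on(g,b)} = {ontable(d)}
  ∪ pre   = {ontable(d)} ∪ {clear(b), holding(g)}
          = {clear(b), holding(g), ontable(d)}

== RESULT ==
["clear(b)", "holding(g)", "ontable(d)"]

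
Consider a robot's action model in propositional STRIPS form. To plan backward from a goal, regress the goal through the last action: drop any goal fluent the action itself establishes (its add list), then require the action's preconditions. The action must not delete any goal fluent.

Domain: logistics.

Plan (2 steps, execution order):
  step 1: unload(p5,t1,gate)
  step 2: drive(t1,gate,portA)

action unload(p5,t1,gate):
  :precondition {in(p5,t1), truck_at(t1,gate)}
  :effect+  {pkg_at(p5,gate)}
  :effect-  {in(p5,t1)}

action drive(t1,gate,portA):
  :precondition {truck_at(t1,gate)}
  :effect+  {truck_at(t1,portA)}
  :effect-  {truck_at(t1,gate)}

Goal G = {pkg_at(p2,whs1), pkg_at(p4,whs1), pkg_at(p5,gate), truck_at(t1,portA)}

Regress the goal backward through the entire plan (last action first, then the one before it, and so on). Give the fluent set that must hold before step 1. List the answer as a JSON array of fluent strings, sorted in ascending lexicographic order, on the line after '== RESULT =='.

Work backward from the goal:
  through step 2 (drive(t1,gate,portA)): drop {truck_at(t1,portA)}, keep {pkg_at(p2,whs1), pkg_at(p4,whs1), pkg_at(p5,gate)}, require {truck_at(t1,gate)}
    → {pkg_at(p2,whs1), pkg_at(p4,whs1), pkg_at(p5,gate), truck_at(t1,gate)}
  through step 1 (unload(p5,t1,gate)): drop {pkg_at(p5,gate)}, keep {pkg_at(p2,whs1), pkg_at(p4,whs1), truck_at(t1,gate)}, require {in(p5,t1), truck_at(t1,gate)}
    → {in(p5,t1), pkg_at(p2,whs1), pkg_at(p4,whs1), truck_at(t1,gate)}

== RESULT ==
["in(p5,t1)", "pkg_at(p2,whs1)", "pkg_at(p4,whs1)", "truck_at(t1,gate)"]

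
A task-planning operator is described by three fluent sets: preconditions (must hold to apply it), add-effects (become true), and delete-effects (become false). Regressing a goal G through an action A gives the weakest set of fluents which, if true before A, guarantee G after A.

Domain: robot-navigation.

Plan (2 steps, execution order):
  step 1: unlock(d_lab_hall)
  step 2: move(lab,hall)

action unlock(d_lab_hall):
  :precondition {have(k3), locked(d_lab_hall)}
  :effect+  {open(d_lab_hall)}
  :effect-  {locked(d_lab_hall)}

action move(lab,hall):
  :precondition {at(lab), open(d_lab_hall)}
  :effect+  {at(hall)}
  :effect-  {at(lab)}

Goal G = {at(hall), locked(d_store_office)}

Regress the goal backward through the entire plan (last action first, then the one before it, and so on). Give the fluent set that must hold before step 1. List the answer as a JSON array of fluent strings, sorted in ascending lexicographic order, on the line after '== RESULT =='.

Work backward from the goal:
  through step 2 (move(lab,hall)): drop {at(hall)}, keep {locked(d_store_office)}, require {at(lab), open(d_lab_hall)}
    → {at(lab), locked(d_store_office), open(d_lab_hall)}
  through step 1 (unlock(d_lab_hall)): drop {open(d_lab_hall)}, keep {at(lab), locked(d_store_office)}, require {have(k3), locked(d_lab_hall)}
    → {at(lab), have(k3), locked(d_lab_hall), locked(d_store_office)}

== RESULT ==
["at(lab)", "have(k3)", "locked(d_lab_hall)", "locked(d_store_office)"]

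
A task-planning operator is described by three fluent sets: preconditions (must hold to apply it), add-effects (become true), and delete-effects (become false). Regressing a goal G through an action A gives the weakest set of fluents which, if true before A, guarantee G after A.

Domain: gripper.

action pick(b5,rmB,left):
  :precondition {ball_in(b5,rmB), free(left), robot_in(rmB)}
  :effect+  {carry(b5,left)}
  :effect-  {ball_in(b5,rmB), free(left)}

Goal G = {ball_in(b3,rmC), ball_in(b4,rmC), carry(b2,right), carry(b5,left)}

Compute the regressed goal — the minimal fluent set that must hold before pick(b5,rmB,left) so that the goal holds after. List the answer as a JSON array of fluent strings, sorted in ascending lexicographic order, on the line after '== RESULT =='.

Compute (G \ add) ∪ pre:
  G ∩ del = {}  (empty — regression defined)
  G \ add = {ball_in(b3,rmC), ball_in(b4,rmC), carry(b2,right), carry(b5,left)} \ {carry(b5,left)} = {ball_in(b3,rmC), ball_in(b4,rmC), carry(b2,right)}
  ∪ pre   = {ball_in(b3,rmC), ball_in(b4,rmC), carry(b2,right)} ∪ {ball_in(b5,rmB), free(left), robot_in(rmB)}
          = {ball_in(b3,rmC), ball_in(b4,rmC), ball_in(b5,rmB), carry(b2,right), free(left), robot_in(rmB)}

== RESULT ==
["ball_in(b3,rmC)", "ball_in(b4,rmC)", "ball_in(b5,rmB)", "carry(b2,right)", "free(left)", "robot_in(rmB)"]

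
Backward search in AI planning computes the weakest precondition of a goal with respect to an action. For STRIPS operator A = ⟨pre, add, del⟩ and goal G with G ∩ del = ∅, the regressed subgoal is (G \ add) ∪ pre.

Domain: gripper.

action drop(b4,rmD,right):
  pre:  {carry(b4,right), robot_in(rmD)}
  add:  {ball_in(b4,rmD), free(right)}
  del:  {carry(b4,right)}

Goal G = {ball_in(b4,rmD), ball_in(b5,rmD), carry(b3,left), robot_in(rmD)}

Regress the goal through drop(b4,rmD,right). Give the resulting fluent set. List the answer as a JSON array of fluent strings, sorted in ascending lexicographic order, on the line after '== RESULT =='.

Regress:
  G ∩ del = {}  (empty — regression defined)
  G \ add = {ball_in(b4,rmD), ball_in(b5,rmD), carry(b3,left), robot_in(rmD)} \ {ball_in(b4,rmD), free(right)} = {ball_in(b5,rmD), carry(b3,left), robot_in(rmD)}
  ∪ pre   = {ball_in(b5,rmD), carry(b3,left), robot_in(rmD)} ∪ {carry(b4,right), robot_in(rmD)}
          = {ball_in(b5,rmD), carry(b3,left), carry(b4,right), robot_in(rmD)}

== RESULT ==
["ball_in(b5,rmD)", "carry(b3,left)", "carry(b4,right)", "robot_in(rmD)"]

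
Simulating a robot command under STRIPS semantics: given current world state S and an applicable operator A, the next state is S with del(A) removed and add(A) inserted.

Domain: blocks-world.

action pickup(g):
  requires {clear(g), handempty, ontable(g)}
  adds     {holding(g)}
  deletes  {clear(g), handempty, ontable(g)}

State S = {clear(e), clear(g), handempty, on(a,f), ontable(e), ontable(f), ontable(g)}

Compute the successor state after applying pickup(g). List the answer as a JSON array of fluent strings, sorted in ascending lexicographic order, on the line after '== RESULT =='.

Progress:
  pre ⊆ S: {clear(g), handempty, ontable(g)} ⊆ S  — applicable
  S \ del = {clear(e), on(a,f), ontable(e), ontable(f)}
  ∪ add   = {clear(e), holding(g), on(a,f), ontable(e), ontable(f)}

== RESULT ==
["clear(e)", "holding(g)", "on(a,f)", "ontable(e)", "ontable(f)"]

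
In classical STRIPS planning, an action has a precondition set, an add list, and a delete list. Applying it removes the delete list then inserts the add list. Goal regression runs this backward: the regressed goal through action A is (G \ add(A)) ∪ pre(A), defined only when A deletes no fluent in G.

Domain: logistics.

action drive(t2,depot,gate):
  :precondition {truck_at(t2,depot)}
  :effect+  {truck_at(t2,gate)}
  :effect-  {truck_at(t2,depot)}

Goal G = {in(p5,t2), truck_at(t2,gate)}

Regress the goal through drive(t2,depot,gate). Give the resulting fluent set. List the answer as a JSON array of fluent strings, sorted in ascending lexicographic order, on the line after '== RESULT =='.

Compute (G \ add) ∪ pre:
  G ∩ del = {}  (empty — regression defined)
  G \ add = {in(p5,t2), truck_at(t2,gate)} \ {truck_at(t2,gate)} = {in(p5,t2)}
  ∪ pre   = {in(p5,t2)} ∪ {truck_at(t2,depot)}
          = {in(p5,t2), truck_at(t2,depot)}

== RESULT ==
["in(p5,t2)", "truck_at(t2,depot)"]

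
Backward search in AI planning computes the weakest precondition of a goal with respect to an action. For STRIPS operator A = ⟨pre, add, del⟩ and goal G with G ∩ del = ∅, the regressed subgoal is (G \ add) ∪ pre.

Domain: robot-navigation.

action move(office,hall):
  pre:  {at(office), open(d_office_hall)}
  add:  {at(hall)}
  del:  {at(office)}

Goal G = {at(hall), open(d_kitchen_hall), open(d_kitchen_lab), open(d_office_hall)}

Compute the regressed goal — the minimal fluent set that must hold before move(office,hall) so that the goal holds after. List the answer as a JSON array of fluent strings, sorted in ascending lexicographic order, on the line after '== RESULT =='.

Compute (G \ add) ∪ pre:
  G ∩ del = {}  (empty — regression defined)
  G \ add = {at(hall), open(d_kitchen_hall), open(d_kitchen_lab), open(d_office_hall)} \ {at(hall)} = {open(d_kitchen_hall), open(d_kitchen_lab), open(d_office_hall)}
  ∪ pre   = {open(d_kitchen_hall), open(d_kitchen_lab), open(d_office_hall)} ∪ {at(office), open(d_office_hall)}
          = {at(office), open(d_kitchen_hall), open(d_kitchen_lab), open(d_office_hall)}

== RESULT ==
["at(office)", "open(d_kitchen_hall)", "open(d_kitchen_lab)", "open(d_office_hall)"]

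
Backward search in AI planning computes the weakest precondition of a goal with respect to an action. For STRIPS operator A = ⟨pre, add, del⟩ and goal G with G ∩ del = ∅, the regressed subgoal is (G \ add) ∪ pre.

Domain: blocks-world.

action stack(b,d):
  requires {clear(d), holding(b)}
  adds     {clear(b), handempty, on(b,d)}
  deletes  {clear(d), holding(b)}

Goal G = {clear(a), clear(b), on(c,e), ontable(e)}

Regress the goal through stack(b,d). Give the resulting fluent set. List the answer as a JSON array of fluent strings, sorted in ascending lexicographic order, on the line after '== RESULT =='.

Compute (G \ add) ∪ pre:
  G ∩ del = {}  (empty — regression defined)
  G \ add = {clear(a), clear(b), on(c,e), ontable(e)} \ {clear(b), handempty, on(b,d)} = {clear(a), on(c,e), ontable(e)}
  ∪ pre   = {clear(a), on(c,e), ontable(e)} ∪ {clear(d), holding(b)}
          = {clear(a), clear(d), holding(b), on(c,e), ontable(e)}

== RESULT ==
["clear(a)", "clear(d)", "holding(b)", "on(c,e)", "ontable(e)"]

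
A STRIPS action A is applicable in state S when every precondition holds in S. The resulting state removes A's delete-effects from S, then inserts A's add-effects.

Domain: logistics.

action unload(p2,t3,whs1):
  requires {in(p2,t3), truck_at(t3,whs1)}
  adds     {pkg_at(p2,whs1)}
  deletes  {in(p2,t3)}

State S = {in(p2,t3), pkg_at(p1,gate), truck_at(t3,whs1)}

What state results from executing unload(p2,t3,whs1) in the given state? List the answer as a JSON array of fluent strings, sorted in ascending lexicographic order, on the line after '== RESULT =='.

Progress:
  pre ⊆ S: {in(p2,t3), truck_at(t3,whs1)} ⊆ S  — applicable
  S \ del = {pkg_at(p1,gate), truck_at(t3,whs1)}
  ∪ add   = {pkg_at(p1,gate), pkg_at(p2,whs1), truck_at(t3,whs1)}

== RESULT ==
["pkg_at(p1,gate)", "pkg_at(p2,whs1)", "truck_at(t3,whs1)"]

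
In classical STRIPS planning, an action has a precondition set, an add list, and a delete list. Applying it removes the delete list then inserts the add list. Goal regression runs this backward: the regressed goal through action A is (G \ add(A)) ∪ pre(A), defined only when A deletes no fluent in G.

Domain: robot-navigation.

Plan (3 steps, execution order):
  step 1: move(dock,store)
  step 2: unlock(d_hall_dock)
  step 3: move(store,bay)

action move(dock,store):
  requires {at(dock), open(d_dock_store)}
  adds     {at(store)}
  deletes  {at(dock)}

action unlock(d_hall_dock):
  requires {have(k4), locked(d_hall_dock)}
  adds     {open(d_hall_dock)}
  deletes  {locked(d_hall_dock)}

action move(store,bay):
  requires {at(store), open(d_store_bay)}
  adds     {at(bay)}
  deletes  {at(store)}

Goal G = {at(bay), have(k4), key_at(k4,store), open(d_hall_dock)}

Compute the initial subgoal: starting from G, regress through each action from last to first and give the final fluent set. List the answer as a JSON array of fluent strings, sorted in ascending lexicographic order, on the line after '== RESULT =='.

Regress step by step:
  through step 3 (move(store,bay)): drop {at(bay)}, keep {have(k4), key_at(k4,store), open(d_hall_dock)}, require {at(store), open(d_store_bay)}
    → {at(store), have(k4), key_at(k4,store), open(d_hall_dock), open(d_store_bay)}
  through step 2 (unlock(d_hall_dock)): drop {open(d_hall_dock)}, keep {at(store), have(k4), key_at(k4,store), open(d_store_bay)}, require {have(k4), locked(d_hall_dock)}
    → {at(store), have(k4), key_at(k4,store), locked(d_hall_dock), open(d_store_bay)}
  through step 1 (move(dock,store)): drop {at(store)}, keep {have(k4), key_at(k4,store), locked(d_hall_dock), open(d_store_bay)}, require {at(dock), open(d_dock_store)}
    → {at(dock), have(k4), key_at(k4,store), locked(d_hall_dock), open(d_dock_store), open(d_store_bay)}

== RESULT ==
["at(dock)", "have(k4)", "key_at(k4,store)", "locked(d_hall_dock)", "open(d_dock_store)", "open(d_store_bay)"]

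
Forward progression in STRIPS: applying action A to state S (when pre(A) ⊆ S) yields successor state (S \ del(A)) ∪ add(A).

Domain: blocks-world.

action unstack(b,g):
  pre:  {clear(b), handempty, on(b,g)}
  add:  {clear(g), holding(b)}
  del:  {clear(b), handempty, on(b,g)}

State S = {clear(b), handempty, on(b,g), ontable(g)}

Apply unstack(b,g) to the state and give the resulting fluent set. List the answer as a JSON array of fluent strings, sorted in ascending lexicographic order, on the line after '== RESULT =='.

Compute (S \ del) ∪ add:
  pre ⊆ S: {clear(b), handempty, on(b,g)} ⊆ S  — applicable
  S \ del = {ontable(g)}
  ∪ add   = {clear(g), holding(b), ontable(g)}

== RESULT ==
["clear(g)", "holding(b)", "ontable(g)"]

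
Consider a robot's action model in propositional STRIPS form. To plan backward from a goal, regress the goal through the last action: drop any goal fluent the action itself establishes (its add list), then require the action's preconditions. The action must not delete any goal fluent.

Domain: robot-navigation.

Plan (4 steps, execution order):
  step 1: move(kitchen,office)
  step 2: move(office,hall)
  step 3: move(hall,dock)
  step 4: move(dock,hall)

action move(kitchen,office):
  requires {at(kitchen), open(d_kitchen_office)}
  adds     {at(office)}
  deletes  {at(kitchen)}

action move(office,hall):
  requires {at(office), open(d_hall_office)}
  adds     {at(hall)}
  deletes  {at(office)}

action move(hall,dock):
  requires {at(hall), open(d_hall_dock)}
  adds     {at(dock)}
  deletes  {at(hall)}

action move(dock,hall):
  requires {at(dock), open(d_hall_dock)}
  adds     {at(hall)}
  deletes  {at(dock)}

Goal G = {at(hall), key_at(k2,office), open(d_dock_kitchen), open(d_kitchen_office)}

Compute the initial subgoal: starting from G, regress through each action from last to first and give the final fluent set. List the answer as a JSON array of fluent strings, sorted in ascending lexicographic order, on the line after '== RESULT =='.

Work backward from the goal:
  through step 4 (move(dock,hall)): drop {at(hall)}, keep {key_at(k2,office), open(d_dock_kitchen), open(d_kitchen_office)}, require {at(dock), open(d_hall_dock)}
    → {at(dock), key_at(k2,office), open(d_dock_kitchen), open(d_hall_dock), open(d_kitchen_office)}
  through step 3 (move(hall,dock)): drop {at(dock)}, keep {key_at(k2,office), open(d_dock_kitchen), open(d_hall_dock), open(d_kitchen_office)}, require {at(hall), open(d_hall_dock)}
    → {at(hall), key_at(k2,office), open(d_dock_kitchen), open(d_hall_dock), open(d_kitchen_office)}
  through step 2 (move(office,hall)): drop {at(hall)}, keep {key_at(k2,office), open(d_dock_kitchen), open(d_hall_dock), open(d_kitchen_office)}, require {at(office), open(d_hall_office)}
    → {at(office), key_at(k2,office), open(d_dock_kitchen), open(d_hall_dock), open(d_hall_office), open(d_kitchen_office)}
  through step 1 (move(kitchen,office)): drop {at(office)}, keep {key_at(k2,office), open(d_dock_kitchen), open(d_hall_dock), open(d_hall_office), open(d_kitchen_office)}, require {at(kitchen), open(d_kitchen_office)}
    → {at(kitchen), key_at(k2,office), open(d_dock_kitchen), open(d_hall_dock), open(d_hall_office), open(d_kitchen_office)}

== RESULT ==
["at(kitchen)", "key_at(k2,office)", "open(d_dock_kitchen)", "open(d_hall_dock)", "open(d_hall_office)", "open(d_kitchen_office)"]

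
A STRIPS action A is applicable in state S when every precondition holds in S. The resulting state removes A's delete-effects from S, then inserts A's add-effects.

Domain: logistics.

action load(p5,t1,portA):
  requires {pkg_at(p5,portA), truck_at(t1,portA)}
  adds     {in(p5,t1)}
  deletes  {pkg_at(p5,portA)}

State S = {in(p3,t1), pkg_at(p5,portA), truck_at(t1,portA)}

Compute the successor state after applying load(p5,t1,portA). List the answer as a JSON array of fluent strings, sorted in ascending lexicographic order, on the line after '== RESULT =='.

Compute (S \ del) ∪ add:
  pre ⊆ S: {pkg_at(p5,portA), truck_at(t1,portA)} ⊆ S  — applicable
  S \ del = {in(p3,t1), truck_at(t1,portA)}
  ∪ add   = {in(p3,t1), in(p5,t1), truck_at(t1,portA)}

== RESULT ==
["in(p3,t1)", "in(p5,t1)", "truck_at(t1,portA)"]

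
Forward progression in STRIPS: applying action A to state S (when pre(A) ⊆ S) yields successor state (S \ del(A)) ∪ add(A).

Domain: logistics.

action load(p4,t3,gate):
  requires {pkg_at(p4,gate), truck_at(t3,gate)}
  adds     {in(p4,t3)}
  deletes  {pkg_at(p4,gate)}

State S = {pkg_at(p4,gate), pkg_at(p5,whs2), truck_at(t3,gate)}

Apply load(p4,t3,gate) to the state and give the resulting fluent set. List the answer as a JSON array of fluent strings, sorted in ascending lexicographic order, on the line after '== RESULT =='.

Progress:
  pre ⊆ S: {pkg_at(p4,gate), truck_at(t3,gate)} ⊆ S  — applicable
  S \ del = {pkg_at(p5,whs2), truck_at(t3,gate)}
  ∪ add   = {in(p4,t3), pkg_at(p5,whs2), truck_at(t3,gate)}

== RESULT ==
["in(p4,t3)", "pkg_at(p5,whs2)", "truck_at(t3,gate)"]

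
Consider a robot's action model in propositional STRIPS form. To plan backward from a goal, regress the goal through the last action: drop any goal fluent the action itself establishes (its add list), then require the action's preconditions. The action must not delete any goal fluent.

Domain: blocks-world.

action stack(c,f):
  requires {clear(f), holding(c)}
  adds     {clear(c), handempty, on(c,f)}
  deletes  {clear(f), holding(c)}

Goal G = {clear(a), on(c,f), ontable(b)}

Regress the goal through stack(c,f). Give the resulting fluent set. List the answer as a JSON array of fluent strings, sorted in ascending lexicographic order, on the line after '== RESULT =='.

Compute (G \ add) ∪ pre:
  G ∩ del = {}  (empty — regression defined)
  G \ add = {clear(a), on(c,f), ontable(b)} \ {clear(c), handempty, on(c,f)} = {clear(a), ontable(b)}
  ∪ pre   = {clear(a), ontable(b)} ∪ {clear(f), holding(c)}
          = {clear(a), clear(f), holding(c), ontable(b)}

== RESULT ==
["clear(a)", "clear(f)", "holding(c)", "ontable(b)"]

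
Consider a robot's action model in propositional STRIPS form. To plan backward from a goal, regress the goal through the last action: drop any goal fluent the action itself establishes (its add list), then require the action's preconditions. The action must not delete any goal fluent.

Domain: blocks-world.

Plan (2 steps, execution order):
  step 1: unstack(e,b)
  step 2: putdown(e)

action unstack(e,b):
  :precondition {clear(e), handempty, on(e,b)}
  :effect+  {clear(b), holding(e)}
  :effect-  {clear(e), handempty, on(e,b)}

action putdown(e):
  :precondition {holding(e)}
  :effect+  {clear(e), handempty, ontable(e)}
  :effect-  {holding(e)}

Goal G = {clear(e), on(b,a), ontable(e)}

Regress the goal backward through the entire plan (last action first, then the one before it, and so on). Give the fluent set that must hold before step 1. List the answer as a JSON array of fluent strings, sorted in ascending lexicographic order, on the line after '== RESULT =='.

Regress step by step:
  through step 2 (putdown(e)): drop {clear(e), ontable(e)}, keep {on(b,a)}, require {holding(e)}
    → {holding(e), on(b,a)}
  through step 1 (unstack(e,b)): drop {holding(e)}, keep {on(b,a)}, require {clear(e), handempty, on(e,b)}
    → {clear(e), handempty, on(b,a), on(e,b)}

== RESULT ==
["clear(e)", "handempty", "on(b,a)", "on(e,b)"]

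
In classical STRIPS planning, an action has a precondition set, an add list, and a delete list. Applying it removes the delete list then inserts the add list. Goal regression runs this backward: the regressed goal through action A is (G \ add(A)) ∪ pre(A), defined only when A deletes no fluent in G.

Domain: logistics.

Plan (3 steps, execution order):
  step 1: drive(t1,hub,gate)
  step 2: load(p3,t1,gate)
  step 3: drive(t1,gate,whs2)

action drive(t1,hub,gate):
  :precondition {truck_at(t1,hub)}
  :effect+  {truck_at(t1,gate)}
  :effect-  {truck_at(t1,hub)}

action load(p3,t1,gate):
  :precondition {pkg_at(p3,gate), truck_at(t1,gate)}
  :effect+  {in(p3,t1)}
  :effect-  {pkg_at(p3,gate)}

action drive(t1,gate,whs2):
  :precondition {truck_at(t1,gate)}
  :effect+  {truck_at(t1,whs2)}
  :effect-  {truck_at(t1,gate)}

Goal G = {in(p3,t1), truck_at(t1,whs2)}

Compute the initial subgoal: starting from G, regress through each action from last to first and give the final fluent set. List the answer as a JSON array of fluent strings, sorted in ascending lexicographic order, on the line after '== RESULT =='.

Work backward from the goal:
  through step 3 (drive(t1,gate,whs2)): drop {truck_at(t1,whs2)}, keep {in(p3,t1)}, require {truck_at(t1,gate)}
    → {in(p3,t1), truck_at(t1,gate)}
  through step 2 (load(p3,t1,gate)): drop {in(p3,t1)}, keep {truck_at(t1,gate)}, require {pkg_at(p3,gate), truck_at(t1,gate)}
    → {pkg_at(p3,gate), truck_at(t1,gate)}
  through step 1 (drive(t1,hub,gate)): drop {truck_at(t1,gate)}, keep {pkg_at(p3,gate)}, require {truck_at(t1,hub)}
    → {pkg_at(p3,gate), truck_at(t1,hub)}

== RESULT ==
["pkg_at(p3,gate)", "truck_at(t1,hub)"]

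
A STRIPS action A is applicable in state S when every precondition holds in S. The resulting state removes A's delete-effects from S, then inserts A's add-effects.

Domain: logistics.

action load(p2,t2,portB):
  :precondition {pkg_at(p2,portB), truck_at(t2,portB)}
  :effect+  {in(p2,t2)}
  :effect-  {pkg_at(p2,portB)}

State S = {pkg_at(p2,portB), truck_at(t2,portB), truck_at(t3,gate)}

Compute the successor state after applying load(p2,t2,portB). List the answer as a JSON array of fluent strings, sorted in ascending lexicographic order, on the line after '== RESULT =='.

Compute (S \ del) ∪ add:
  pre ⊆ S: {pkg_at(p2,portB), truck_at(t2,portB)} ⊆ S  — applicable
  S \ del = {truck_at(t2,portB), truck_at(t3,gate)}
  ∪ add   = {in(p2,t2), truck_at(t2,portB), truck_at(t3,gate)}

== RESULT ==
["in(p2,t2)", "truck_at(t2,portB)", "truck_at(t3,gate)"]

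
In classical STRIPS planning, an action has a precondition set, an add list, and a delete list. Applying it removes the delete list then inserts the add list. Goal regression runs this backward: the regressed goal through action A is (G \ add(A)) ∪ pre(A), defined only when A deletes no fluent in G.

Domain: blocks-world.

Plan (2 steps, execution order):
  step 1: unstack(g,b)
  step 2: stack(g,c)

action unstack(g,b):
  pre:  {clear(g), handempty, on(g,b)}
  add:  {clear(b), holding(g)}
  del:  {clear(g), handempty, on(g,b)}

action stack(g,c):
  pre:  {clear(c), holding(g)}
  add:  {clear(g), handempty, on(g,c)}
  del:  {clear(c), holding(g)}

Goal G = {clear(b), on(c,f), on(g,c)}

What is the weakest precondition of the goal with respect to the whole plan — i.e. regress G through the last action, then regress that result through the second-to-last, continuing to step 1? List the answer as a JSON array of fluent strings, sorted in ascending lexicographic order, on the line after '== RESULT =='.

Work backward from the goal:
  through step 2 (stack(g,c)): drop {on(g,c)}, keep {clear(b), on(c,f)}, require {clear(c), holding(g)}
    → {clear(b), clear(c), holding(g), on(c,f)}
  through step 1 (unstack(g,b)): drop {clear(b), holding(g)}, keep {clear(c), on(c,f)}, require {clear(g), handempty, on(g,b)}
    → {clear(c), clear(g), handempty, on(c,f), on(g,b)}

== RESULT ==
["clear(c)", "clear(g)", "handempty", "on(c,f)", "on(g,b)"]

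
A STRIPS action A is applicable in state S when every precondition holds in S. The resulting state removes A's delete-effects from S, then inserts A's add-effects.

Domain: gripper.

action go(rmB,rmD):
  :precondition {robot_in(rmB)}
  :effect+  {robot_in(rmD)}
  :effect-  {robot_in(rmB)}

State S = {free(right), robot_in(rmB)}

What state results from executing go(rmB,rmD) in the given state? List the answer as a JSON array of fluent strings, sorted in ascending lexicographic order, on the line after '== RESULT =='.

Compute (S \ del) ∪ add:
  pre ⊆ S: {robot_in(rmB)} ⊆ S  — applicable
  S \ del = {free(right)}
  ∪ add   = {free(right), robot_in(rmD)}

== RESULT ==
["free(right)", "robot_in(rmD)"]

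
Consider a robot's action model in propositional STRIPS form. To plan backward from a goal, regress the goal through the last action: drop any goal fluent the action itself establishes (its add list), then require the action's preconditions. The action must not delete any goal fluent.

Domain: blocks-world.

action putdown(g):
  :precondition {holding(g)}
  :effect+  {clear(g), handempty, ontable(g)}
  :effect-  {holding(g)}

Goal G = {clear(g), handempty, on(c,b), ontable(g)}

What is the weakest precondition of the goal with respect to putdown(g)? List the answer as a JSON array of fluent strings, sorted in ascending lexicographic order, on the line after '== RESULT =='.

Compute (G \ add) ∪ pre:
  G ∩ del = {}  (empty — regression defined)
  G \ add = {clear(g), handempty, on(c,b), ontable(g)} \ {clear(g), handempty, ontable(g)} = {on(c,b)}
  ∪ pre   = {on(c,b)} ∪ {holding(g)}
          = {holding(g), on(c,b)}

== RESULT ==
["holding(g)", "on(c,b)"]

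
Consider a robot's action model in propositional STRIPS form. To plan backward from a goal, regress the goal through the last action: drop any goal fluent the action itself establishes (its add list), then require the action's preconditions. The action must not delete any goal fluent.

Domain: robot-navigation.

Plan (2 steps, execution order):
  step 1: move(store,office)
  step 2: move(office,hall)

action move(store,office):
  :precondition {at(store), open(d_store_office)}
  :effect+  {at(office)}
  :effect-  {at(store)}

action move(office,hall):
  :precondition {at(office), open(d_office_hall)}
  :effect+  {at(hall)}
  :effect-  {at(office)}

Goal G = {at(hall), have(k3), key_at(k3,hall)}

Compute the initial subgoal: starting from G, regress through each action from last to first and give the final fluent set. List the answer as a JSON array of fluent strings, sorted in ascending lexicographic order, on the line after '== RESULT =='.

Regress step by step:
  through step 2 (move(office,hall)): drop {at(hall)}, keep {have(k3), key_at(k3,hall)}, require {at(office), open(d_office_hall)}
    → {at(office), have(k3), key_at(k3,hall), open(d_office_hall)}
  through step 1 (move(store,office)): drop {at(office)}, keep {have(k3), key_at(k3,hall), open(d_office_hall)}, require {at(store), open(d_store_office)}
    → {at(store), have(k3), key_at(k3,hall), open(d_office_hall), open(d_store_office)}

== RESULT ==
["at(store)", "have(k3)", "key_at(k3,hall)", "open(d_office_hall)", "open(d_store_office)"]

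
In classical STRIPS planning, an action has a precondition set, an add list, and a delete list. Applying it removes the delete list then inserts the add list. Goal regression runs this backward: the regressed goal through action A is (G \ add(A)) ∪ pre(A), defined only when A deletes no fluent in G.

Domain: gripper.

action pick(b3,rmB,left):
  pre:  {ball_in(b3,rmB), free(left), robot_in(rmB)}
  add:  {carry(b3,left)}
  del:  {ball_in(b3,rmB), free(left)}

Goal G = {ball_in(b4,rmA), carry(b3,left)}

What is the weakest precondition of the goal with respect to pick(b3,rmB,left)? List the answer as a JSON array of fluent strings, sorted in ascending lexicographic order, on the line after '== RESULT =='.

Compute (G \ add) ∪ pre:
  G ∩ del = {}  (empty — regression defined)
  G \ add = {ball_in(b4,rmA), carry(b3,left)} \ {carry(b3,left)} = {ball_in(b4,rmA)}
  ∪ pre   = {ball_in(b4,rmA)} ∪ {ball_in(b3,rmB), free(left), robot_in(rmB)}
          = {ball_in(b3,rmB), ball_in(b4,rmA), free(left), robot_in(rmB)}

== RESULT ==
["ball_in(b3,rmB)", "ball_in(b4,rmA)", "free(left)", "robot_in(rmB)"]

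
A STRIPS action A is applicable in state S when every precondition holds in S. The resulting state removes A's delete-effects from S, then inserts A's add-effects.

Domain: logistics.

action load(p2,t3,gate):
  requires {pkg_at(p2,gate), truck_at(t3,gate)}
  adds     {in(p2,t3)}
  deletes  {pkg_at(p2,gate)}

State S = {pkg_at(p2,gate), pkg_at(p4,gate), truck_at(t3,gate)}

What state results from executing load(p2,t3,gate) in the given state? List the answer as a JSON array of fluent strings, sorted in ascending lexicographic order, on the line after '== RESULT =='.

Compute (S \ del) ∪ add:
  pre ⊆ S: {pkg_at(p2,gate), truck_at(t3,gate)} ⊆ S  — applicable
  S \ del = {pkg_at(p4,gate), truck_at(t3,gate)}
  ∪ add   = {in(p2,t3), pkg_at(p4,gate), truck_at(t3,gate)}

== RESULT ==
["in(p2,t3)", "pkg_at(p4,gate)", "truck_at(t3,gate)"]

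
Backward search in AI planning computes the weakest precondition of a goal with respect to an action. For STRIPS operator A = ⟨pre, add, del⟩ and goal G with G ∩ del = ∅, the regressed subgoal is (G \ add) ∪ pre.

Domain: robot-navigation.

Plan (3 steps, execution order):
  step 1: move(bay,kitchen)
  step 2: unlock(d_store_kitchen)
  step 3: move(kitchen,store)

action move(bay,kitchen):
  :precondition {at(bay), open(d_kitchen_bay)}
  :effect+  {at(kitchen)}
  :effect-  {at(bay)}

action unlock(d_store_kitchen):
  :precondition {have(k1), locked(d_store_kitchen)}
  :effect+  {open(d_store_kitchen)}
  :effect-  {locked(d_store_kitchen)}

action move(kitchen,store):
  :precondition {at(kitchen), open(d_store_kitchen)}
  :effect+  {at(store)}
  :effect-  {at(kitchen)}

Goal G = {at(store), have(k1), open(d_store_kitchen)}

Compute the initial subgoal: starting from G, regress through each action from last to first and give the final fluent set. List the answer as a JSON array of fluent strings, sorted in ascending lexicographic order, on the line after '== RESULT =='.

Regress step by step:
  through step 3 (move(kitchen,store)): drop {at(store)}, keep {have(k1), open(d_store_kitchen)}, require {at(kitchen), open(d_store_kitchen)}
    → {at(kitchen), have(k1), open(d_store_kitchen)}
  through step 2 (unlock(d_store_kitchen)): drop {open(d_store_kitchen)}, keep {at(kitchen), have(k1)}, require {have(k1), locked(d_store_kitchen)}
    → {at(kitchen), have(k1), locked(d_store_kitchen)}
  through step 1 (move(bay,kitchen)): drop {at(kitchen)}, keep {have(k1), locked(d_store_kitchen)}, require {at(bay), open(d_kitchen_bay)}
    → {at(bay), have(k1), locked(d_store_kitchen), open(d_kitchen_bay)}

== RESULT ==
["at(bay)", "have(k1)", "locked(d_store_kitchen)", "open(d_kitchen_bay)"]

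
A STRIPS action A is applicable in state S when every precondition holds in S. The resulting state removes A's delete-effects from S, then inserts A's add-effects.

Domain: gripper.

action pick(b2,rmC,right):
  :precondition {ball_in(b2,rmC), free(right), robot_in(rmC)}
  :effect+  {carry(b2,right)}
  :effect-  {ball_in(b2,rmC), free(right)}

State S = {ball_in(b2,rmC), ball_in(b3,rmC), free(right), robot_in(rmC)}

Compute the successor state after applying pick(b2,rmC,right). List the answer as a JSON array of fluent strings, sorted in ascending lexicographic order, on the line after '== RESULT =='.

Progress:
  pre ⊆ S: {ball_in(b2,rmC), free(right), robot_in(rmC)} ⊆ S  — applicable
  S \ del = {ball_in(b3,rmC), robot_in(rmC)}
  ∪ add   = {ball_in(b3,rmC), carry(b2,right), robot_in(rmC)}

== RESULT ==
["ball_in(b3,rmC)", "carry(b2,right)", "robot_in(rmC)"]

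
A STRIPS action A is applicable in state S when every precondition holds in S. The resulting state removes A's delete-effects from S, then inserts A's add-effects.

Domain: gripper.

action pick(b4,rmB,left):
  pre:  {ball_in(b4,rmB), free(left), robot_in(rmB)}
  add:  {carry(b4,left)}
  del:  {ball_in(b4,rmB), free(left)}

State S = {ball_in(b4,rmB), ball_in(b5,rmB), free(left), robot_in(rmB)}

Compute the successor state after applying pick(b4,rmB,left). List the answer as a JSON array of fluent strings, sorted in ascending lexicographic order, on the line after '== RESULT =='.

Compute (S \ del) ∪ add:
  pre ⊆ S: {ball_in(b4,rmB), free(left), robot_in(rmB)} ⊆ S  — applicable
  S \ del = {ball_in(b5,rmB), robot_in(rmB)}
  ∪ add   = {ball_in(b5,rmB), carry(b4,left), robot_in(rmB)}

== RESULT ==
["ball_in(b5,rmB)", "carry(b4,left)", "robot_in(rmB)"]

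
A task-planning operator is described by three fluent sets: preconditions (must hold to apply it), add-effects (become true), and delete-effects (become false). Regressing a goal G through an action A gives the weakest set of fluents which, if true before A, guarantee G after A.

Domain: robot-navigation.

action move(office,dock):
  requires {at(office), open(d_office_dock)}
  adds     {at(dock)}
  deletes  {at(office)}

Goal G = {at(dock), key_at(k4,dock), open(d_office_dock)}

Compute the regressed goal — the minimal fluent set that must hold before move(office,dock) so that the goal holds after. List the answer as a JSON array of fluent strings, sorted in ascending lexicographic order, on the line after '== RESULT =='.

Regress:
  G ∩ del = {}  (empty — regression defined)
  G \ add = {at(dock), key_at(k4,dock), open(d_office_dock)} \ {at(dock)} = {key_at(k4,dock), open(d_office_dock)}
  ∪ pre   = {key_at(k4,dock), open(d_office_dock)} ∪ {at(office), open(d_office_dock)}
          = {at(office), key_at(k4,dock), open(d_office_dock)}

== RESULT ==
["at(office)", "key_at(k4,dock)", "open(d_office_dock)"]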